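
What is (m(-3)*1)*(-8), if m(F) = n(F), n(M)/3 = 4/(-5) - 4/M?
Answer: -64/5 ≈ -12.800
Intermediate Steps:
n(M) = -12/5 - 12/M (n(M) = 3*(4/(-5) - 4/M) = 3*(4*(-1/5) - 4/M) = 3*(-4/5 - 4/M) = -12/5 - 12/M)
m(F) = -12/5 - 12/F
(m(-3)*1)*(-8) = ((-12/5 - 12/(-3))*1)*(-8) = ((-12/5 - 12*(-1/3))*1)*(-8) = ((-12/5 + 4)*1)*(-8) = ((8/5)*1)*(-8) = (8/5)*(-8) = -64/5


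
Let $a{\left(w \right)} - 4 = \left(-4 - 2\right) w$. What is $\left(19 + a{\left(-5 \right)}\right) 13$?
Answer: $689$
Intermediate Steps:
$a{\left(w \right)} = 4 - 6 w$ ($a{\left(w \right)} = 4 + \left(-4 - 2\right) w = 4 - 6 w$)
$\left(19 + a{\left(-5 \right)}\right) 13 = \left(19 + \left(4 - -30\right)\right) 13 = \left(19 + \left(4 + 30\right)\right) 13 = \left(19 + 34\right) 13 = 53 \cdot 13 = 689$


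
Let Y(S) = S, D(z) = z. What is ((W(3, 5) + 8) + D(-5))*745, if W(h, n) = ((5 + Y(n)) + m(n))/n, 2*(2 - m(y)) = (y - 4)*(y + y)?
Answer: 3278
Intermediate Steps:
m(y) = 2 - y*(-4 + y) (m(y) = 2 - (y - 4)*(y + y)/2 = 2 - (-4 + y)*2*y/2 = 2 - y*(-4 + y))
W(h, n) = (7 - n² + 5*n)/n (W(h, n) = ((5 + n) + (2 - n² + 4*n))/n = (7 - n² + 5*n)/n)
((W(3, 5) + 8) + D(-5))*745 = (((5 - 1*5 + 7/5) + 8) - 5)*745 = (((5 - 5 + 7*(⅕)) + 8) - 5)*745 = (((5 - 5 + 7/5) + 8) - 5)*745 = ((7/5 + 8) - 5)*745 = (47/5 - 5)*745 = (22/5)*745 = 3278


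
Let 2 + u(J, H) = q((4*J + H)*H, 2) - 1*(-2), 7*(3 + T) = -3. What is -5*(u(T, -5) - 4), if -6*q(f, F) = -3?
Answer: 35/2 ≈ 17.500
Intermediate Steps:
T = -24/7 (T = -3 + (⅐)*(-3) = -3 - 3/7 = -24/7 ≈ -3.4286)
q(f, F) = ½ (q(f, F) = -⅙*(-3) = ½)
u(J, H) = ½ (u(J, H) = -2 + (½ - 1*(-2)) = -2 + (½ + 2) = -2 + 5/2 = ½)
-5*(u(T, -5) - 4) = -5*(½ - 4) = -5*(-7/2) = 35/2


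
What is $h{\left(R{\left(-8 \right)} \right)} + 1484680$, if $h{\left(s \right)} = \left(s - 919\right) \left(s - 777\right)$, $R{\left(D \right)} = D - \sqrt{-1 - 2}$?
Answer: $2212372 + 1712 i \sqrt{3} \approx 2.2124 \cdot 10^{6} + 2965.3 i$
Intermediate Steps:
$R{\left(D \right)} = D - i \sqrt{3}$ ($R{\left(D \right)} = D - \sqrt{-3} = D - i \sqrt{3}$)
$h{\left(s \right)} = \left(-919 + s\right) \left(-777 + s\right)$
$h{\left(R{\left(-8 \right)} \right)} + 1484680 = \left(714063 + \left(-8 - i \sqrt{3}\right)^{2} - 1696 \left(-8 - i \sqrt{3}\right)\right) + 1484680 = \left(714063 + \left(-8 - i \sqrt{3}\right)^{2} + \left(13568 + 1696 i \sqrt{3}\right)\right) + 1484680 = \left(727631 + \left(-8 - i \sqrt{3}\right)^{2} + 1696 i \sqrt{3}\right) + 1484680 = 2212311 + \left(-8 - i \sqrt{3}\right)^{2} + 1696 i \sqrt{3}$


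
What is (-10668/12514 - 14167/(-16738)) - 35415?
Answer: -3709001758963/104729666 ≈ -35415.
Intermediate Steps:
(-10668/12514 - 14167/(-16738)) - 35415 = (-10668*1/12514 - 14167*(-1/16738)) - 35415 = (-5334/6257 + 14167/16738) - 35415 = -637573/104729666 - 35415 = -3709001758963/104729666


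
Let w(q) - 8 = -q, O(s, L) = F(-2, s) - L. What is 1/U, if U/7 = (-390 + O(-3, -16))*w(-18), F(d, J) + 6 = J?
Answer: -1/69706 ≈ -1.4346e-5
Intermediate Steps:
F(d, J) = -6 + J
O(s, L) = -6 + s - L (O(s, L) = (-6 + s) - L = -6 + s - L)
w(q) = 8 - q
U = -69706 (U = 7*((-390 + (-6 - 3 - 1*(-16)))*(8 - 1*(-18))) = 7*((-390 + (-6 - 3 + 16))*(8 + 18)) = 7*((-390 + 7)*26) = 7*(-383*26) = 7*(-9958) = -69706)
1/U = 1/(-69706) = -1/69706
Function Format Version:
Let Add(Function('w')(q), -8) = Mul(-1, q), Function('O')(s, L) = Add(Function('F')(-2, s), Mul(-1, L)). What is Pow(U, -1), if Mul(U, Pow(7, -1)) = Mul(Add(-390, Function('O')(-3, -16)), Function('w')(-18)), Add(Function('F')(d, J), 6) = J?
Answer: Rational(-1, 69706) ≈ -1.4346e-5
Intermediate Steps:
Function('F')(d, J) = Add(-6, J)
Function('O')(s, L) = Add(-6, s, Mul(-1, L)) (Function('O')(s, L) = Add(Add(-6, s), Mul(-1, L)) = Add(-6, s, Mul(-1, L)))
Function('w')(q) = Add(8, Mul(-1, q))
U = -69706 (U = Mul(7, Mul(Add(-390, Add(-6, -3, Mul(-1, -16))), Add(8, Mul(-1, -18)))) = Mul(7, Mul(Add(-390, Add(-6, -3, 16)), Add(8, 18))) = Mul(7, Mul(Add(-390, 7), 26)) = Mul(7, Mul(-383, 26)) = Mul(7, -9958) = -69706)
Pow(U, -1) = Pow(-69706, -1) = Rational(-1, 69706)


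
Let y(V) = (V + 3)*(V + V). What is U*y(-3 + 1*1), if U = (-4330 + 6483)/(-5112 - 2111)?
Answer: 8612/7223 ≈ 1.1923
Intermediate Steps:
y(V) = 2*V*(3 + V) (y(V) = (3 + V)*(2*V) = 2*V*(3 + V))
U = -2153/7223 (U = 2153/(-7223) = 2153*(-1/7223) = -2153/7223 ≈ -0.29808)
U*y(-3 + 1*1) = -4306*(-3 + 1*1)*(3 + (-3 + 1*1))/7223 = -4306*(-3 + 1)*(3 + (-3 + 1))/7223 = -4306*(-2)*(3 - 2)/7223 = -4306*(-2)/7223 = -2153/7223*(-4) = 8612/7223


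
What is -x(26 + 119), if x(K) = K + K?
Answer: -290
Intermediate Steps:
x(K) = 2*K
-x(26 + 119) = -2*(26 + 119) = -2*145 = -1*290 = -290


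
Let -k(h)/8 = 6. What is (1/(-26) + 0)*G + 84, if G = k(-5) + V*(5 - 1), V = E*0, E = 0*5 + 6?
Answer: 1116/13 ≈ 85.846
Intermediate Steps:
k(h) = -48 (k(h) = -8*6 = -48)
E = 6 (E = 0 + 6 = 6)
V = 0 (V = 6*0 = 0)
G = -48 (G = -48 + 0*(5 - 1) = -48 + 0*4 = -48 + 0 = -48)
(1/(-26) + 0)*G + 84 = (1/(-26) + 0)*(-48) + 84 = (-1/26 + 0)*(-48) + 84 = -1/26*(-48) + 84 = 24/13 + 84 = 1116/13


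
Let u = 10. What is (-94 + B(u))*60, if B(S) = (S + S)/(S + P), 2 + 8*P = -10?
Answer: -93480/17 ≈ -5498.8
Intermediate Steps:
P = -3/2 (P = -1/4 + (1/8)*(-10) = -1/4 - 5/4 = -3/2 ≈ -1.5000)
B(S) = 2*S/(-3/2 + S) (B(S) = (S + S)/(S - 3/2) = (2*S)/(-3/2 + S) = 2*S/(-3/2 + S))
(-94 + B(u))*60 = (-94 + 4*10/(-3 + 2*10))*60 = (-94 + 4*10/(-3 + 20))*60 = (-94 + 4*10/17)*60 = (-94 + 4*10*(1/17))*60 = (-94 + 40/17)*60 = -1558/17*60 = -93480/17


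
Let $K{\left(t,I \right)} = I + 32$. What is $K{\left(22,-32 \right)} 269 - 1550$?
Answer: $-1550$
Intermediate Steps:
$K{\left(t,I \right)} = 32 + I$
$K{\left(22,-32 \right)} 269 - 1550 = \left(32 - 32\right) 269 - 1550 = 0 \cdot 269 - 1550 = 0 - 1550 = -1550$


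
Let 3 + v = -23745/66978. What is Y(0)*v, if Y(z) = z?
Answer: 0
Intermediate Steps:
v = -74893/22326 (v = -3 - 23745/66978 = -3 - 23745*1/66978 = -3 - 7915/22326 = -74893/22326 ≈ -3.3545)
Y(0)*v = 0*(-74893/22326) = 0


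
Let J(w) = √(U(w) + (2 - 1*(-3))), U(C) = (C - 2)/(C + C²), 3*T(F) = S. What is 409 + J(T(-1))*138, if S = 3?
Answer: 409 + 207*√2 ≈ 701.74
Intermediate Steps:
T(F) = 1 (T(F) = (⅓)*3 = 1)
U(C) = (-2 + C)/(C + C²)
J(w) = √(5 + (-2 + w)/(w*(1 + w))) (J(w) = √((-2 + w)/(w*(1 + w)) + (2 - 1*(-3))) = √((-2 + w)/(w*(1 + w)) + (2 + 3)) = √((-2 + w)/(w*(1 + w)) + 5) = √(5 + (-2 + w)/(w*(1 + w))))
409 + J(T(-1))*138 = 409 + √((-2 + 1 + 5*1*(1 + 1))/(1*(1 + 1)))*138 = 409 + √(1*(-2 + 1 + 5*1*2)/2)*138 = 409 + √(1*(½)*(-2 + 1 + 10))*138 = 409 + √(1*(½)*9)*138 = 409 + √(9/2)*138 = 409 + (3*√2/2)*138 = 409 + 207*√2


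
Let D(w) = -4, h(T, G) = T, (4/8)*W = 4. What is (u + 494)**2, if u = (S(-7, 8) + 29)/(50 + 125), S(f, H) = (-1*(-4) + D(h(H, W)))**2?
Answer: 7478617441/30625 ≈ 2.4420e+5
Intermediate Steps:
W = 8 (W = 2*4 = 8)
S(f, H) = 0 (S(f, H) = (-1*(-4) - 4)**2 = (4 - 4)**2 = 0**2 = 0)
u = 29/175 (u = (0 + 29)/(50 + 125) = 29/175 ≈ 0.16571)
(u + 494)**2 = (29/175 + 494)**2 = (86479/175)**2 = 7478617441/30625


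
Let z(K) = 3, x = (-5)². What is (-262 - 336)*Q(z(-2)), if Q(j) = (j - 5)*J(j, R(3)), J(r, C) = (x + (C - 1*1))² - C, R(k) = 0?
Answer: 688896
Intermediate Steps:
x = 25
J(r, C) = (24 + C)² - C (J(r, C) = (25 + (C - 1*1))² - C = (25 + (C - 1))² - C = (25 + (-1 + C))² - C = (24 + C)² - C)
Q(j) = -2880 + 576*j (Q(j) = (j - 5)*((24 + 0)² - 1*0) = (-5 + j)*(24² + 0) = (-5 + j)*(576 + 0) = (-5 + j)*576 = -2880 + 576*j)
(-262 - 336)*Q(z(-2)) = (-262 - 336)*(-2880 + 576*3) = -598*(-2880 + 1728) = -598*(-1152) = 688896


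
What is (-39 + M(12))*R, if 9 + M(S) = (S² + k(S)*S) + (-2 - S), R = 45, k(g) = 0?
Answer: 3690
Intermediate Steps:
M(S) = -11 + S² - S (M(S) = -9 + ((S² + 0*S) + (-2 - S)) = -9 + ((S² + 0) + (-2 - S)) = -9 + (S² + (-2 - S)) = -9 + (-2 + S² - S) = -11 + S² - S)
(-39 + M(12))*R = (-39 + (-11 + 12² - 1*12))*45 = (-39 + (-11 + 144 - 12))*45 = (-39 + 121)*45 = 82*45 = 3690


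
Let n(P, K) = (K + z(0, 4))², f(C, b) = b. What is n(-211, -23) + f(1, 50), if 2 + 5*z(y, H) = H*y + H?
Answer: 14019/25 ≈ 560.76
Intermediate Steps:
z(y, H) = -⅖ + H/5 + H*y/5 (z(y, H) = -⅖ + (H*y + H)/5 = -⅖ + (H + H*y)/5 = -⅖ + (H/5 + H*y/5) = -⅖ + H/5 + H*y/5)
n(P, K) = (⅖ + K)² (n(P, K) = (K + (-⅖ + (⅕)*4 + (⅕)*4*0))² = (K + (-⅖ + ⅘ + 0))² = (K + ⅖)² = (⅖ + K)²)
n(-211, -23) + f(1, 50) = (2 + 5*(-23))²/25 + 50 = (2 - 115)²/25 + 50 = (1/25)*(-113)² + 50 = (1/25)*12769 + 50 = 12769/25 + 50 = 14019/25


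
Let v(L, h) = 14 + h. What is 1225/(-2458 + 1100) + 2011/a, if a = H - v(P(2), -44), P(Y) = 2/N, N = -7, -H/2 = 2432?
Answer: -309021/234449 ≈ -1.3181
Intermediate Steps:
H = -4864 (H = -2*2432 = -4864)
P(Y) = -2/7 (P(Y) = 2/(-7) = 2*(-⅐) = -2/7)
a = -4834 (a = -4864 - (14 - 44) = -4864 - 1*(-30) = -4864 + 30 = -4834)
1225/(-2458 + 1100) + 2011/a = 1225/(-2458 + 1100) + 2011/(-4834) = 1225/(-1358) + 2011*(-1/4834) = 1225*(-1/1358) - 2011/4834 = -175/194 - 2011/4834 = -309021/234449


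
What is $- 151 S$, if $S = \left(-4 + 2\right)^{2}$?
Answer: $-604$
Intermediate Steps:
$S = 4$ ($S = \left(-2\right)^{2} = 4$)
$- 151 S = \left(-151\right) 4 = -604$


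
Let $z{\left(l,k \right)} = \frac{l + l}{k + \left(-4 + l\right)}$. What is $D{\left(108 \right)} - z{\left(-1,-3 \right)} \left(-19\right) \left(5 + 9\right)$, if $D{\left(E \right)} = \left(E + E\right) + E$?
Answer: $\frac{781}{2} \approx 390.5$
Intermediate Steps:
$D{\left(E \right)} = 3 E$ ($D{\left(E \right)} = 2 E + E = 3 E$)
$z{\left(l,k \right)} = \frac{2 l}{-4 + k + l}$
$D{\left(108 \right)} - z{\left(-1,-3 \right)} \left(-19\right) \left(5 + 9\right) = 3 \cdot 108 - 2 \left(-1\right) \frac{1}{-4 - 3 - 1} \left(-19\right) \left(5 + 9\right) = 324 - 2 \left(-1\right) \frac{1}{-8} \left(-19\right) 14 = 324 - 2 \left(-1\right) \left(- \frac{1}{8}\right) \left(-19\right) 14 = 324 - \frac{1}{4} \left(-19\right) 14 = 324 - \left(- \frac{19}{4}\right) 14 = 324 - - \frac{133}{2} = 324 + \frac{133}{2} = \frac{781}{2}$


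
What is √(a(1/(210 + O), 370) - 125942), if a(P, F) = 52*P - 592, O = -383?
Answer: I*√3787045082/173 ≈ 355.72*I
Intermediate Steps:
a(P, F) = -592 + 52*P
√(a(1/(210 + O), 370) - 125942) = √((-592 + 52/(210 - 383)) - 125942) = √((-592 + 52/(-173)) - 125942) = √((-592 + 52*(-1/173)) - 125942) = √((-592 - 52/173) - 125942) = √(-102468/173 - 125942) = √(-21890434/173) = I*√3787045082/173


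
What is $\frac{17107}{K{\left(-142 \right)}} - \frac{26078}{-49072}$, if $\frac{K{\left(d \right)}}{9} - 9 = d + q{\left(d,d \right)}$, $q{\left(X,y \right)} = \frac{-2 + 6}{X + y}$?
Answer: $- \frac{7173272287}{521365464} \approx -13.759$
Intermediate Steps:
$q{\left(X,y \right)} = \frac{4}{X + y}$
$K{\left(d \right)} = 81 + 9 d + \frac{18}{d}$ ($K{\left(d \right)} = 81 + 9 \left(d + \frac{4}{d + d}\right) = 81 + 9 \left(d + \frac{4}{2 d}\right) = 81 + 9 \left(d + 4 \frac{1}{2 d}\right) = 81 + 9 \left(d + \frac{2}{d}\right) = 81 + \left(9 d + \frac{18}{d}\right) = 81 + 9 d + \frac{18}{d}$)
$\frac{17107}{K{\left(-142 \right)}} - \frac{26078}{-49072} = \frac{17107}{81 + 9 \left(-142\right) + \frac{18}{-142}} - \frac{26078}{-49072} = \frac{17107}{81 - 1278 + 18 \left(- \frac{1}{142}\right)} - - \frac{13039}{24536} = \frac{17107}{81 - 1278 - \frac{9}{71}} + \frac{13039}{24536} = \frac{17107}{- \frac{84996}{71}} + \frac{13039}{24536} = 17107 \left(- \frac{71}{84996}\right) + \frac{13039}{24536} = - \frac{1214597}{84996} + \frac{13039}{24536} = - \frac{7173272287}{521365464}$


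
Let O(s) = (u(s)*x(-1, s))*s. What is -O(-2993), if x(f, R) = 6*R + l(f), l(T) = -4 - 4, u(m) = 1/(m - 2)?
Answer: 53772238/2995 ≈ 17954.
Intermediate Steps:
u(m) = 1/(-2 + m)
l(T) = -8
x(f, R) = -8 + 6*R (x(f, R) = 6*R - 8 = -8 + 6*R)
O(s) = s*(-8 + 6*s)/(-2 + s) (O(s) = ((-8 + 6*s)/(-2 + s))*s = s*(-8 + 6*s)/(-2 + s))
-O(-2993) = -2*(-2993)*(-4 + 3*(-2993))/(-2 - 2993) = -2*(-2993)*(-4 - 8979)/(-2995) = -2*(-2993)*(-1)*(-8983)/2995 = -1*(-53772238/2995) = 53772238/2995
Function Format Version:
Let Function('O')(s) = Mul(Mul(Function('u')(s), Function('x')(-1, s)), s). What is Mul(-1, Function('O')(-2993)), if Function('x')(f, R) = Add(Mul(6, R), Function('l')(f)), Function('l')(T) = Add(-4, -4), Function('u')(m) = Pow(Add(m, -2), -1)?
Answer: Rational(53772238, 2995) ≈ 17954.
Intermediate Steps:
Function('u')(m) = Pow(Add(-2, m), -1)
Function('l')(T) = -8
Function('x')(f, R) = Add(-8, Mul(6, R)) (Function('x')(f, R) = Add(Mul(6, R), -8) = Add(-8, Mul(6, R)))
Function('O')(s) = Mul(s, Pow(Add(-2, s), -1), Add(-8, Mul(6, s))) (Function('O')(s) = Mul(Mul(Pow(Add(-2, s), -1), Add(-8, Mul(6, s))), s) = Mul(s, Pow(Add(-2, s), -1), Add(-8, Mul(6, s))))
Mul(-1, Function('O')(-2993)) = Mul(-1, Mul(2, -2993, Pow(Add(-2, -2993), -1), Add(-4, Mul(3, -2993)))) = Mul(-1, Mul(2, -2993, Pow(-2995, -1), Add(-4, -8979))) = Mul(-1, Mul(2, -2993, Rational(-1, 2995), -8983)) = Mul(-1, Rational(-53772238, 2995)) = Rational(53772238, 2995)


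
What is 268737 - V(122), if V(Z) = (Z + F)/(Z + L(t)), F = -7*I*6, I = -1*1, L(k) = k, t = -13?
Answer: 29292169/109 ≈ 2.6874e+5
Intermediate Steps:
I = -1
F = 42 (F = -7*(-1)*6 = 7*6 = 42)
V(Z) = (42 + Z)/(-13 + Z) (V(Z) = (Z + 42)/(Z - 13) = (42 + Z)/(-13 + Z))
268737 - V(122) = 268737 - (42 + 122)/(-13 + 122) = 268737 - 164/109 = 29292169/109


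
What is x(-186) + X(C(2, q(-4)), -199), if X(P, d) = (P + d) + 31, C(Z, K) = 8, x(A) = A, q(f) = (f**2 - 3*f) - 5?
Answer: -346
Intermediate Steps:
q(f) = -5 + f**2 - 3*f
X(P, d) = 31 + P + d
x(-186) + X(C(2, q(-4)), -199) = -186 + (31 + 8 - 199) = -186 - 160 = -346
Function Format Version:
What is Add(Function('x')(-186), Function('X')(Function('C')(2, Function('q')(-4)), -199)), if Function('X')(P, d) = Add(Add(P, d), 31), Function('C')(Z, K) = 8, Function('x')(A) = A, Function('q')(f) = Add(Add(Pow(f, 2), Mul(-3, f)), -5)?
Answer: -346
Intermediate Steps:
Function('q')(f) = Add(-5, Pow(f, 2), Mul(-3, f))
Function('X')(P, d) = Add(31, P, d)
Add(Function('x')(-186), Function('X')(Function('C')(2, Function('q')(-4)), -199)) = Add(-186, Add(31, 8, -199)) = Add(-186, -160) = -346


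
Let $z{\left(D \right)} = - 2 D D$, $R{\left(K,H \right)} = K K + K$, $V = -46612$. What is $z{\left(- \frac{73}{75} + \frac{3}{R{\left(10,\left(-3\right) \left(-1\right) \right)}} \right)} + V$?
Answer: $- \frac{63453021721}{1361250} \approx -46614.0$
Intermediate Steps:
$R{\left(K,H \right)} = K + K^{2}$ ($R{\left(K,H \right)} = K^{2} + K = K + K^{2}$)
$z{\left(D \right)} = - 2 D^{2}$
$z{\left(- \frac{73}{75} + \frac{3}{R{\left(10,\left(-3\right) \left(-1\right) \right)}} \right)} + V = - 2 \left(- \frac{73}{75} + \frac{3}{10 \left(1 + 10\right)}\right)^{2} - 46612 = - 2 \left(\left(-73\right) \frac{1}{75} + \frac{3}{10 \cdot 11}\right)^{2} - 46612 = - 2 \left(- \frac{73}{75} + \frac{3}{110}\right)^{2} - 46612 = - 2 \left(- \frac{1561}{1650}\right)^{2} - 46612 = \left(-2\right) \frac{2436721}{2722500} - 46612 = - \frac{2436721}{1361250} - 46612 = - \frac{63453021721}{1361250}$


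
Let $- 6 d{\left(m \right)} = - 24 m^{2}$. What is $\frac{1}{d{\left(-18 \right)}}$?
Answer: $\frac{1}{1296} \approx 0.0007716$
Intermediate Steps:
$d{\left(m \right)} = 4 m^{2}$ ($d{\left(m \right)} = - \frac{\left(-24\right) m^{2}}{6} = 4 m^{2}$)
$\frac{1}{d{\left(-18 \right)}} = \frac{1}{4 \left(-18\right)^{2}} = \frac{1}{4 \cdot 324} = \frac{1}{1296}$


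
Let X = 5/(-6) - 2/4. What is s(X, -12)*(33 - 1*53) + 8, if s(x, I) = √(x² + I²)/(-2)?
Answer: 8 + 40*√82/3 ≈ 128.74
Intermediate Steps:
X = -4/3 (X = 5*(-⅙) - 2*¼ = -⅚ - ½ = -4/3 ≈ -1.3333)
s(x, I) = -√(I² + x²)/2 (s(x, I) = √(I² + x²)*(-½) = -√(I² + x²)/2)
s(X, -12)*(33 - 1*53) + 8 = (-√((-12)² + (-4/3)²)/2)*(33 - 1*53) + 8 = (-√(144 + 16/9)/2)*(33 - 53) + 8 = -2*√82/3*(-20) + 8 = 40*√82/3 + 8 = 8 + 40*√82/3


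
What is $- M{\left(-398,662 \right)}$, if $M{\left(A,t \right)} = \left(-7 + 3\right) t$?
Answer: $2648$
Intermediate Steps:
$M{\left(A,t \right)} = - 4 t$
$- M{\left(-398,662 \right)} = - \left(-4\right) 662 = \left(-1\right) \left(-2648\right) = 2648$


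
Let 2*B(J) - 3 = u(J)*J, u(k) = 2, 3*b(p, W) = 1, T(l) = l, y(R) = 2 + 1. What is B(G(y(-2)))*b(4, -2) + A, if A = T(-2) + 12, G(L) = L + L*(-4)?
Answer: 15/2 ≈ 7.5000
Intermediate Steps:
y(R) = 3
b(p, W) = 1/3 (b(p, W) = (1/3)*1 = 1/3)
G(L) = -3*L (G(L) = L - 4*L = -3*L)
A = 10 (A = -2 + 12 = 10)
B(J) = 3/2 + J (B(J) = 3/2 + (2*J)/2 = 3/2 + J)
B(G(y(-2)))*b(4, -2) + A = (3/2 - 3*3)*(1/3) + 10 = (3/2 - 9)*(1/3) + 10 = -15/2*1/3 + 10 = -5/2 + 10 = 15/2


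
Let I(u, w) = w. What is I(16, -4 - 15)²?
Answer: 361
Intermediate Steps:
I(16, -4 - 15)² = (-4 - 15)² = (-19)² = 361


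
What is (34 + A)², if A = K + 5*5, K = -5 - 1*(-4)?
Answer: 3364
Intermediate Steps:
K = -1 (K = -5 + 4 = -1)
A = 24 (A = -1 + 5*5 = -1 + 25 = 24)
(34 + A)² = (34 + 24)² = 58² = 3364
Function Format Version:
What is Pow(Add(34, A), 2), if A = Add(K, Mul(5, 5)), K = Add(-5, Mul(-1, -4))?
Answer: 3364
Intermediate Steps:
K = -1 (K = Add(-5, 4) = -1)
A = 24 (A = Add(-1, Mul(5, 5)) = Add(-1, 25) = 24)
Pow(Add(34, A), 2) = Pow(Add(34, 24), 2) = Pow(58, 2) = 3364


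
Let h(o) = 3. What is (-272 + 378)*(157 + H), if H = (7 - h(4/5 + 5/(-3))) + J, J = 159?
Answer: 33920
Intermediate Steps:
H = 163 (H = (7 - 1*3) + 159 = (7 - 3) + 159 = 4 + 159 = 163)
(-272 + 378)*(157 + H) = (-272 + 378)*(157 + 163) = 106*320 = 33920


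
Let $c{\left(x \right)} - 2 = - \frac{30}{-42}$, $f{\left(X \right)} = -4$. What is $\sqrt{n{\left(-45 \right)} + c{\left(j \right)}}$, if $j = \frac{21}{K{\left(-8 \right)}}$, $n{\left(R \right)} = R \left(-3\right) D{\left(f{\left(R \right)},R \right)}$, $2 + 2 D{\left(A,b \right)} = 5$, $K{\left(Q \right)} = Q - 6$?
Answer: $\frac{13 \sqrt{238}}{14} \approx 14.325$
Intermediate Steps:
$K{\left(Q \right)} = -6 + Q$
$D{\left(A,b \right)} = \frac{3}{2}$ ($D{\left(A,b \right)} = -1 + \frac{1}{2} \cdot 5 = -1 + \frac{5}{2} = \frac{3}{2}$)
$n{\left(R \right)} = - \frac{9 R}{2}$ ($n{\left(R \right)} = R \left(-3\right) \frac{3}{2} = - 3 R \frac{3}{2} = - \frac{9 R}{2}$)
$j = - \frac{3}{2}$ ($j = \frac{21}{-6 - 8} = \frac{21}{-14} = 21 \left(- \frac{1}{14}\right) = - \frac{3}{2} \approx -1.5$)
$c{\left(x \right)} = \frac{19}{7}$ ($c{\left(x \right)} = 2 - \frac{30}{-42} = 2 - - \frac{5}{7} = 2 + \frac{5}{7} = \frac{19}{7}$)
$\sqrt{n{\left(-45 \right)} + c{\left(j \right)}} = \sqrt{\left(- \frac{9}{2}\right) \left(-45\right) + \frac{19}{7}} = \sqrt{\frac{405}{2} + \frac{19}{7}} = \sqrt{\frac{2873}{14}} = \frac{13 \sqrt{238}}{14}$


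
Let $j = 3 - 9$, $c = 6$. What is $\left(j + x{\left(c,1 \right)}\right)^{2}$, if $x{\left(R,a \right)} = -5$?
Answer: $121$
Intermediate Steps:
$j = -6$
$\left(j + x{\left(c,1 \right)}\right)^{2} = \left(-6 - 5\right)^{2} = \left(-11\right)^{2} = 121$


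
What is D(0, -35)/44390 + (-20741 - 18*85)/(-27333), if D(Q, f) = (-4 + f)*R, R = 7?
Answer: 981147781/1213311870 ≈ 0.80865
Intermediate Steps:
D(Q, f) = -28 + 7*f (D(Q, f) = (-4 + f)*7 = -28 + 7*f)
D(0, -35)/44390 + (-20741 - 18*85)/(-27333) = (-28 + 7*(-35))/44390 + (-20741 - 18*85)/(-27333) = (-28 - 245)*(1/44390) + (-20741 - 1530)*(-1/27333) = -273*1/44390 - 22271*(-1/27333) = -273/44390 + 22271/27333 = 981147781/1213311870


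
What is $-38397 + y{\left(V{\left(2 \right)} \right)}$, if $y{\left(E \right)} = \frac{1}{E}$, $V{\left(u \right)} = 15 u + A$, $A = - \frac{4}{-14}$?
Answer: $- \frac{8140157}{212} \approx -38397.0$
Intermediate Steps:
$A = \frac{2}{7}$ ($A = \left(-4\right) \left(- \frac{1}{14}\right) = \frac{2}{7} \approx 0.28571$)
$V{\left(u \right)} = \frac{2}{7} + 15 u$ ($V{\left(u \right)} = 15 u + \frac{2}{7} = \frac{2}{7} + 15 u$)
$-38397 + y{\left(V{\left(2 \right)} \right)} = -38397 + \frac{1}{\frac{2}{7} + 15 \cdot 2} = -38397 + \frac{1}{\frac{2}{7} + 30} = -38397 + \frac{1}{\frac{212}{7}} = -38397 + \frac{7}{212} = - \frac{8140157}{212}$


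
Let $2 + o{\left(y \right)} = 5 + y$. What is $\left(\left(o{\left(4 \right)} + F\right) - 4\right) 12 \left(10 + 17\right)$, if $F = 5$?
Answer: $2592$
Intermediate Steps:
$o{\left(y \right)} = 3 + y$ ($o{\left(y \right)} = -2 + \left(5 + y\right) = 3 + y$)
$\left(\left(o{\left(4 \right)} + F\right) - 4\right) 12 \left(10 + 17\right) = \left(\left(\left(3 + 4\right) + 5\right) - 4\right) 12 \left(10 + 17\right) = \left(\left(7 + 5\right) - 4\right) 12 \cdot 27 = \left(12 - 4\right) 12 \cdot 27 = 8 \cdot 12 \cdot 27 = 96 \cdot 27 = 2592$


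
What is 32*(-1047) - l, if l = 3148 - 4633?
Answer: -32019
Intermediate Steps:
l = -1485
32*(-1047) - l = 32*(-1047) - 1*(-1485) = -33504 + 1485 = -32019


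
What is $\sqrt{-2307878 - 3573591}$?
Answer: $i \sqrt{5881469} \approx 2425.2 i$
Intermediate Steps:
$\sqrt{-2307878 - 3573591} = \sqrt{-5881469} = i \sqrt{5881469}$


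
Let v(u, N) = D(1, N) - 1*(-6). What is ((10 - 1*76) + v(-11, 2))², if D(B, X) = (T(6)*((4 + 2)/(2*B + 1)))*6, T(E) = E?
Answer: 144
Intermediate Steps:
D(B, X) = 216/(1 + 2*B) (D(B, X) = (6*((4 + 2)/(2*B + 1)))*6 = (6*(6/(1 + 2*B)))*6 = (36/(1 + 2*B))*6 = 216/(1 + 2*B))
v(u, N) = 78 (v(u, N) = 216/(1 + 2*1) - 1*(-6) = 216/(1 + 2) + 6 = 216/3 + 6 = 216*(⅓) + 6 = 72 + 6 = 78)
((10 - 1*76) + v(-11, 2))² = ((10 - 1*76) + 78)² = ((10 - 76) + 78)² = (-66 + 78)² = 12² = 144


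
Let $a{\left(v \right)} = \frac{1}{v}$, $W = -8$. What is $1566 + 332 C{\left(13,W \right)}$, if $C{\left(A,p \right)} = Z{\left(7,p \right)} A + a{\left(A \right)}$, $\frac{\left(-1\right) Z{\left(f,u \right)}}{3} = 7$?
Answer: $- \frac{1157578}{13} \approx -89045.0$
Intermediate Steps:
$Z{\left(f,u \right)} = -21$ ($Z{\left(f,u \right)} = \left(-3\right) 7 = -21$)
$C{\left(A,p \right)} = \frac{1}{A} - 21 A$ ($C{\left(A,p \right)} = - 21 A + \frac{1}{A} = \frac{1}{A} - 21 A$)
$1566 + 332 C{\left(13,W \right)} = 1566 + 332 \left(\frac{1}{13} - 273\right) = 1566 + 332 \left(- \frac{3548}{13}\right) = 1566 - \frac{1177936}{13} = - \frac{1157578}{13}$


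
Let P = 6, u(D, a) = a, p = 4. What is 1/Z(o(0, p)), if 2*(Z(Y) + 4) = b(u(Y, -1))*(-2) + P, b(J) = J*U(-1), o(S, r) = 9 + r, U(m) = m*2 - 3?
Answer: -1/6 ≈ -0.16667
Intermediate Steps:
U(m) = -3 + 2*m (U(m) = 2*m - 3 = -3 + 2*m)
b(J) = -5*J (b(J) = J*(-3 + 2*(-1)) = J*(-3 - 2) = J*(-5) = -5*J)
Z(Y) = -6 (Z(Y) = -4 + (-5*(-1)*(-2) + 6)/2 = -4 + (5*(-2) + 6)/2 = -4 + (-10 + 6)/2 = -4 + (1/2)*(-4) = -4 - 2 = -6)
1/Z(o(0, p)) = 1/(-6) = -1/6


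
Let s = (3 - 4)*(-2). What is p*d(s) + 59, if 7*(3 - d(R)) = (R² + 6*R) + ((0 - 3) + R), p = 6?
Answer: 449/7 ≈ 64.143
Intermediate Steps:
s = 2 (s = -1*(-2) = 2)
d(R) = 24/7 - R - R²/7 (d(R) = 3 - ((R² + 6*R) + ((0 - 3) + R))/7 = 3 - ((R² + 6*R) + (-3 + R))/7 = 3 - (-3 + R² + 7*R)/7 = 3 + (3/7 - R - R²/7) = 24/7 - R - R²/7)
p*d(s) + 59 = 6*(24/7 - 1*2 - ⅐*2²) + 59 = 6*(24/7 - 2 - ⅐*4) + 59 = 6*(24/7 - 2 - 4/7) + 59 = 6*(6/7) + 59 = 36/7 + 59 = 449/7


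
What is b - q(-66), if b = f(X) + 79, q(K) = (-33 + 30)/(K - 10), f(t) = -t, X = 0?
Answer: 6001/76 ≈ 78.961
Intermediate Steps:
q(K) = -3/(-10 + K)
b = 79 (b = -1*0 + 79 = 0 + 79 = 79)
b - q(-66) = 79 - (-3)/(-10 - 66) = 79 - (-3)/(-76) = 79 - (-3)*(-1)/76 = 79 - 1*3/76 = 79 - 3/76 = 6001/76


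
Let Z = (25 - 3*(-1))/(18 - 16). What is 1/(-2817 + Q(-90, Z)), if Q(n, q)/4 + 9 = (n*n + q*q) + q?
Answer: 1/30387 ≈ 3.2909e-5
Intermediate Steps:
Z = 14 (Z = (25 + 3)/2 = 28*(½) = 14)
Q(n, q) = -36 + 4*q + 4*n² + 4*q² (Q(n, q) = -36 + 4*((n*n + q*q) + q) = -36 + 4*((n² + q²) + q) = -36 + 4*(q + n² + q²) = -36 + (4*q + 4*n² + 4*q²) = -36 + 4*q + 4*n² + 4*q²)
1/(-2817 + Q(-90, Z)) = 1/(-2817 + (-36 + 4*14 + 4*(-90)² + 4*14²)) = 1/(-2817 + (-36 + 56 + 4*8100 + 4*196)) = 1/(-2817 + (-36 + 56 + 32400 + 784)) = 1/(-2817 + 33204) = 1/30387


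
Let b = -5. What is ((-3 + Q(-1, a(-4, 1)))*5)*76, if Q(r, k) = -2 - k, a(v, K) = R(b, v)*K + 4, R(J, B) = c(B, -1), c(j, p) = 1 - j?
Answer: -5320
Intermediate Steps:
R(J, B) = 1 - B
a(v, K) = 4 + K*(1 - v) (a(v, K) = (1 - v)*K + 4 = K*(1 - v) + 4 = 4 + K*(1 - v))
((-3 + Q(-1, a(-4, 1)))*5)*76 = ((-3 + (-2 - (4 - 1*1*(-1 - 4))))*5)*76 = ((-3 + (-2 - (4 - 1*1*(-5))))*5)*76 = ((-3 + (-2 - (4 + 5)))*5)*76 = ((-3 + (-2 - 1*9))*5)*76 = ((-3 + (-2 - 9))*5)*76 = ((-3 - 11)*5)*76 = -14*5*76 = -70*76 = -5320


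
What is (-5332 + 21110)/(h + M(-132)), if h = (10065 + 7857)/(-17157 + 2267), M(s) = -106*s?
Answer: 117467210/104161479 ≈ 1.1277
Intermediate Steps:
h = -8961/7445 (h = 17922/(-14890) = 17922*(-1/14890) = -8961/7445 ≈ -1.2036)
(-5332 + 21110)/(h + M(-132)) = (-5332 + 21110)/(-8961/7445 - 106*(-132)) = 15778/(-8961/7445 + 13992) = 15778/(104161479/7445) = 15778*(7445/104161479) = 117467210/104161479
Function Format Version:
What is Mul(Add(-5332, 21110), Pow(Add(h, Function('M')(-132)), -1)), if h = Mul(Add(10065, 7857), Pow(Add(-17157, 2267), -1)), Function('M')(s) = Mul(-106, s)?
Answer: Rational(117467210, 104161479) ≈ 1.1277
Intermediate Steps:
h = Rational(-8961, 7445) (h = Mul(17922, Pow(-14890, -1)) = Mul(17922, Rational(-1, 14890)) = Rational(-8961, 7445) ≈ -1.2036)
Mul(Add(-5332, 21110), Pow(Add(h, Function('M')(-132)), -1)) = Mul(Add(-5332, 21110), Pow(Add(Rational(-8961, 7445), Mul(-106, -132)), -1)) = Mul(15778, Pow(Add(Rational(-8961, 7445), 13992), -1)) = Mul(15778, Pow(Rational(104161479, 7445), -1)) = Mul(15778, Rational(7445, 104161479)) = Rational(117467210, 104161479)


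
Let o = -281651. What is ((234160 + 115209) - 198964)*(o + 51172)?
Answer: -34665193995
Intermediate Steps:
((234160 + 115209) - 198964)*(o + 51172) = ((234160 + 115209) - 198964)*(-281651 + 51172) = (349369 - 198964)*(-230479) = 150405*(-230479) = -34665193995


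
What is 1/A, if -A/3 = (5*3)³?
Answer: -1/10125 ≈ -9.8765e-5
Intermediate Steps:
A = -10125 (A = -3*(5*3)³ = -3*15³ = -3*3375 = -10125)
1/A = 1/(-10125) = -1/10125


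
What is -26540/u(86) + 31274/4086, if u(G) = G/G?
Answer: -54205583/2043 ≈ -26532.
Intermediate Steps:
u(G) = 1
-26540/u(86) + 31274/4086 = -26540/1 + 31274/4086 = -26540*1 + 31274*(1/4086) = -26540 + 15637/2043 = -54205583/2043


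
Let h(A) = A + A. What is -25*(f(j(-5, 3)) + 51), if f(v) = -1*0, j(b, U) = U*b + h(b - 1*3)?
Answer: -1275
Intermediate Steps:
h(A) = 2*A
j(b, U) = -6 + 2*b + U*b (j(b, U) = U*b + 2*(b - 1*3) = U*b + 2*(b - 3) = U*b + 2*(-3 + b) = U*b + (-6 + 2*b) = -6 + 2*b + U*b)
f(v) = 0
-25*(f(j(-5, 3)) + 51) = -25*(0 + 51) = -25*51 = -1275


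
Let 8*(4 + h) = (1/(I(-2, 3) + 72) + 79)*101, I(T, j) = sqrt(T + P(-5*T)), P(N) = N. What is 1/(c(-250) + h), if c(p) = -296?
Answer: 231073408/161185398593 + 1616*sqrt(2)/161185398593 ≈ 0.0014336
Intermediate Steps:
I(T, j) = 2*sqrt(-T) (I(T, j) = sqrt(T - 5*T) = sqrt(-4*T) = 2*sqrt(-T))
h = 7947/8 + 101/(8*(72 + 2*sqrt(2))) (h = -4 + ((1/(2*sqrt(-1*(-2)) + 72) + 79)*101)/8 = -4 + ((1/(2*sqrt(2) + 72) + 79)*101)/8 = -4 + ((1/(72 + 2*sqrt(2)) + 79)*101)/8 = -4 + ((79 + 1/(72 + 2*sqrt(2)))*101)/8 = -4 + (7979 + 101/(72 + 2*sqrt(2)))/8 = -4 + (7979/8 + 101/(8*(72 + 2*sqrt(2)))) = 7947/8 + 101/(8*(72 + 2*sqrt(2))) ≈ 993.54)
1/(c(-250) + h) = 1/(-296 + (2571309/2588 - 101*sqrt(2)/20704)) = 1/(1805261/2588 - 101*sqrt(2)/20704)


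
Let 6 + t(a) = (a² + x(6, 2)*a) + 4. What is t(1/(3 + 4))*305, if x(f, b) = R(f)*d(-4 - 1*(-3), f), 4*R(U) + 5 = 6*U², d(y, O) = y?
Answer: -568825/196 ≈ -2902.2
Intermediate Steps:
R(U) = -5/4 + 3*U²/2 (R(U) = -5/4 + (6*U²)/4 = -5/4 + 3*U²/2)
x(f, b) = 5/4 - 3*f²/2 (x(f, b) = (-5/4 + 3*f²/2)*(-4 - 1*(-3)) = (-5/4 + 3*f²/2)*(-4 + 3) = (-5/4 + 3*f²/2)*(-1) = 5/4 - 3*f²/2)
t(a) = -2 + a² - 211*a/4 (t(a) = -6 + ((a² + (5/4 - 3/2*6²)*a) + 4) = -6 + ((a² + (5/4 - 3/2*36)*a) + 4) = -6 + ((a² + (5/4 - 54)*a) + 4) = -6 + ((a² - 211*a/4) + 4) = -6 + (4 + a² - 211*a/4) = -2 + a² - 211*a/4)
t(1/(3 + 4))*305 = (-2 + (1/(3 + 4))² - 211/(4*(3 + 4)))*305 = (-2 + (1/7)² - 211/4/7)*305 = (-2 + (⅐)² - 211/4*⅐)*305 = (-2 + 1/49 - 211/28)*305 = -1865/196*305 = -568825/196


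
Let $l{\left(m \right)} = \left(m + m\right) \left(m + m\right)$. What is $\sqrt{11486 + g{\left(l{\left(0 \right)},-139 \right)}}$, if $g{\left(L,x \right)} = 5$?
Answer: $\sqrt{11491} \approx 107.2$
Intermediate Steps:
$l{\left(m \right)} = 4 m^{2}$ ($l{\left(m \right)} = 2 m 2 m = 4 m^{2}$)
$\sqrt{11486 + g{\left(l{\left(0 \right)},-139 \right)}} = \sqrt{11486 + 5} = \sqrt{11491}$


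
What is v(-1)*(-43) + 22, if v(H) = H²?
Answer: -21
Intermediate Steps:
v(-1)*(-43) + 22 = (-1)²*(-43) + 22 = 1*(-43) + 22 = -43 + 22 = -21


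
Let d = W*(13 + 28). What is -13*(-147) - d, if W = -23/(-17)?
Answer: 31544/17 ≈ 1855.5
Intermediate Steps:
W = 23/17 (W = -23*(-1/17) = 23/17 ≈ 1.3529)
d = 943/17 (d = 23*(13 + 28)/17 = (23/17)*41 = 943/17 ≈ 55.471)
-13*(-147) - d = -13*(-147) - 1*943/17 = 1911 - 943/17 = 31544/17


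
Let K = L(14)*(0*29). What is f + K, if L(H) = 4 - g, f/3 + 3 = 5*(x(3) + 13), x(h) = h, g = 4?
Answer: 231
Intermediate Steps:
f = 231 (f = -9 + 3*(5*(3 + 13)) = -9 + 3*(5*16) = -9 + 3*80 = -9 + 240 = 231)
L(H) = 0 (L(H) = 4 - 1*4 = 4 - 4 = 0)
K = 0 (K = 0*(0*29) = 0*0 = 0)
f + K = 231 + 0 = 231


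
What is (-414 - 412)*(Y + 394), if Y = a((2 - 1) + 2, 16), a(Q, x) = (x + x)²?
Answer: -1171268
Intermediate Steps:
a(Q, x) = 4*x² (a(Q, x) = (2*x)² = 4*x²)
Y = 1024 (Y = 4*16² = 4*256 = 1024)
(-414 - 412)*(Y + 394) = (-414 - 412)*(1024 + 394) = -826*1418 = -1171268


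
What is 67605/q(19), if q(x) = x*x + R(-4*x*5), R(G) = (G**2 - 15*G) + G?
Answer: 22535/50027 ≈ 0.45046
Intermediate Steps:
R(G) = G**2 - 14*G
q(x) = x**2 - 20*x*(-14 - 20*x) (q(x) = x*x + (-4*x*5)*(-14 - 4*x*5) = x**2 + (-20*x)*(-14 - 20*x) = x**2 - 20*x*(-14 - 20*x))
67605/q(19) = 67605/((19*(280 + 401*19))) = 67605/((19*(280 + 7619))) = 67605/((19*7899)) = 67605/150081 = 67605*(1/150081) = 22535/50027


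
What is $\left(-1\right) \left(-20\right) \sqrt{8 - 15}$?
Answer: $20 i \sqrt{7} \approx 52.915 i$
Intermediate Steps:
$\left(-1\right) \left(-20\right) \sqrt{8 - 15} = 20 \sqrt{-7} = 20 i \sqrt{7}$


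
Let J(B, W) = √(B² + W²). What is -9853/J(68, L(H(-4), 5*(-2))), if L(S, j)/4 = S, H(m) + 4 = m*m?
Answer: -9853*√433/1732 ≈ -118.38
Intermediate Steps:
H(m) = -4 + m² (H(m) = -4 + m*m = -4 + m²)
L(S, j) = 4*S
-9853/J(68, L(H(-4), 5*(-2))) = -9853/√(68² + (4*(-4 + (-4)²))²) = -9853/√(4624 + (4*(-4 + 16))²) = -9853/√(4624 + (4*12)²) = -9853/√(4624 + 48²) = -9853/√(4624 + 2304) = -9853*√433/1732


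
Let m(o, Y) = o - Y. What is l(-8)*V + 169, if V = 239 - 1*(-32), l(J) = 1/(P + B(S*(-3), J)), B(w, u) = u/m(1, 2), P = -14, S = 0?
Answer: 743/6 ≈ 123.83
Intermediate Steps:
B(w, u) = -u (B(w, u) = u/(1 - 1*2) = u/(1 - 2) = u/(-1) = u*(-1) = -u)
l(J) = 1/(-14 - J)
V = 271 (V = 239 + 32 = 271)
l(-8)*V + 169 = -1/(14 - 8)*271 + 169 = -1/6*271 + 169 = -1*⅙*271 + 169 = -⅙*271 + 169 = -271/6 + 169 = 743/6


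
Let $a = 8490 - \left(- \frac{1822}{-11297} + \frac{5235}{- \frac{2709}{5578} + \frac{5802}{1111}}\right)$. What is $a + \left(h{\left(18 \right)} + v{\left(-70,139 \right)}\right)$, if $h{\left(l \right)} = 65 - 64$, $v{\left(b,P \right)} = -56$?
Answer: $\frac{62322631310309}{8502833911} \approx 7329.6$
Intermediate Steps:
$h{\left(l \right)} = 1$ ($h{\left(l \right)} = 65 - 64 = 1$)
$a = \frac{62790287175414}{8502833911}$ ($a = 8490 - \left(\left(-1822\right) \left(- \frac{1}{11297}\right) + \frac{5235}{\left(-2709\right) \frac{1}{5578} + 5802 \cdot \frac{1}{1111}}\right) = 8490 - \left(\frac{1822}{11297} + \frac{5235}{- \frac{2709}{5578} + \frac{5802}{1111}}\right) = 8490 - \left(\frac{1822}{11297} + \frac{5235}{\frac{29353857}{6197158}}\right) = 8490 - \left(\frac{1822}{11297} + 5235 \cdot \frac{6197158}{29353857}\right) = 8490 - \left(\frac{1822}{11297} + \frac{10814040710}{9784619}\right) = 8490 - \frac{9398772728976}{8502833911} = \frac{62790287175414}{8502833911} \approx 7384.6$)
$a + \left(h{\left(18 \right)} + v{\left(-70,139 \right)}\right) = \frac{62790287175414}{8502833911} + \left(1 - 56\right) = \frac{62790287175414}{8502833911} - 55 = \frac{62322631310309}{8502833911}$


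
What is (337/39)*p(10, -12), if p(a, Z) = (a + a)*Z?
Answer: -26960/13 ≈ -2073.8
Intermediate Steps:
p(a, Z) = 2*Z*a (p(a, Z) = (2*a)*Z = 2*Z*a)
(337/39)*p(10, -12) = (337/39)*(2*(-12)*10) = (337*(1/39))*(-240) = (337/39)*(-240) = -26960/13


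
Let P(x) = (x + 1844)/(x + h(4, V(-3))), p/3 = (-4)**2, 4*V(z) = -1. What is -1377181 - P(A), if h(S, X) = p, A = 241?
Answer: -398007394/289 ≈ -1.3772e+6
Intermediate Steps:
V(z) = -1/4 (V(z) = (1/4)*(-1) = -1/4)
p = 48 (p = 3*(-4)**2 = 3*16 = 48)
h(S, X) = 48
P(x) = (1844 + x)/(48 + x) (P(x) = (x + 1844)/(x + 48) = (1844 + x)/(48 + x))
-1377181 - P(A) = -1377181 - (1844 + 241)/(48 + 241) = -1377181 - 2085/289 = -398007394/289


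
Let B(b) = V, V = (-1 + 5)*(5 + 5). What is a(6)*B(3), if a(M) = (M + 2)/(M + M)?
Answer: 80/3 ≈ 26.667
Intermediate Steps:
V = 40 (V = 4*10 = 40)
B(b) = 40
a(M) = (2 + M)/(2*M) (a(M) = (2 + M)/((2*M)) = (2 + M)*(1/(2*M)) = (2 + M)/(2*M))
a(6)*B(3) = ((½)*(2 + 6)/6)*40 = ((½)*(⅙)*8)*40 = (⅔)*40 = 80/3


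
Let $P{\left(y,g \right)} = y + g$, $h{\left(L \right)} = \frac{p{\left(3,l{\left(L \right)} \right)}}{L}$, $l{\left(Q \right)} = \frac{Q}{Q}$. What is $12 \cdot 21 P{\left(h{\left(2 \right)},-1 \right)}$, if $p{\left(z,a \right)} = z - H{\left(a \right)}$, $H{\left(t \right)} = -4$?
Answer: $630$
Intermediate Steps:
$l{\left(Q \right)} = 1$
$p{\left(z,a \right)} = 4 + z$ ($p{\left(z,a \right)} = z - -4 = z + 4 = 4 + z$)
$h{\left(L \right)} = \frac{7}{L}$ ($h{\left(L \right)} = \frac{4 + 3}{L} = \frac{7}{L}$)
$P{\left(y,g \right)} = g + y$
$12 \cdot 21 P{\left(h{\left(2 \right)},-1 \right)} = 12 \cdot 21 \left(-1 + \frac{7}{2}\right) = 252 \left(-1 + 7 \cdot \frac{1}{2}\right) = 252 \left(-1 + \frac{7}{2}\right) = 252 \cdot \frac{5}{2} = 630$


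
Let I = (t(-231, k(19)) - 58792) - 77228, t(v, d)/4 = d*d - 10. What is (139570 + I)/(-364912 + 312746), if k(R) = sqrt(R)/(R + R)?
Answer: -66691/991154 ≈ -0.067286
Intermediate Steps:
k(R) = 1/(2*sqrt(R)) (k(R) = sqrt(R)/((2*R)) = (1/(2*R))*sqrt(R) = 1/(2*sqrt(R)))
t(v, d) = -40 + 4*d**2 (t(v, d) = 4*(d*d - 10) = 4*(d**2 - 10) = 4*(-10 + d**2) = -40 + 4*d**2)
I = -2585139/19 (I = ((-40 + 4*(1/(2*sqrt(19)))**2) - 58792) - 77228 = ((-40 + 4*((sqrt(19)/19)/2)**2) - 58792) - 77228 = ((-40 + 4*(sqrt(19)/38)**2) - 58792) - 77228 = ((-40 + 4*(1/76)) - 58792) - 77228 = ((-40 + 1/19) - 58792) - 77228 = (-759/19 - 58792) - 77228 = -1117807/19 - 77228 = -2585139/19 ≈ -1.3606e+5)
(139570 + I)/(-364912 + 312746) = (139570 - 2585139/19)/(-364912 + 312746) = (66691/19)/(-52166) = (66691/19)*(-1/52166) = -66691/991154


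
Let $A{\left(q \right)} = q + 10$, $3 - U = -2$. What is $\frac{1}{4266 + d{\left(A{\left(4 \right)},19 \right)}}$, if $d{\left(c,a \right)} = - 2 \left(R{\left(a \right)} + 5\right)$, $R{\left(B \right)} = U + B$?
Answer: $\frac{1}{4208} \approx 0.00023764$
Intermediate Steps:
$U = 5$ ($U = 3 - -2 = 3 + 2 = 5$)
$A{\left(q \right)} = 10 + q$
$R{\left(B \right)} = 5 + B$
$d{\left(c,a \right)} = -20 - 2 a$ ($d{\left(c,a \right)} = - 2 \left(\left(5 + a\right) + 5\right) = - 2 \left(10 + a\right) = -20 - 2 a$)
$\frac{1}{4266 + d{\left(A{\left(4 \right)},19 \right)}} = \frac{1}{4266 - 58} = \frac{1}{4208}$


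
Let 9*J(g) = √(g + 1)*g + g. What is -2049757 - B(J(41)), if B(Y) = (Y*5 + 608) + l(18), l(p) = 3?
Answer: -18453517/9 - 205*√42/9 ≈ -2.0505e+6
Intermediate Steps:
J(g) = g/9 + g*√(1 + g)/9 (J(g) = (√(g + 1)*g + g)/9 = (√(1 + g)*g + g)/9 = (g*√(1 + g) + g)/9 = (g + g*√(1 + g))/9 = g/9 + g*√(1 + g)/9)
B(Y) = 611 + 5*Y (B(Y) = (Y*5 + 608) + 3 = (5*Y + 608) + 3 = (608 + 5*Y) + 3 = 611 + 5*Y)
-2049757 - B(J(41)) = -2049757 - (611 + 5*((⅑)*41*(1 + √(1 + 41)))) = -2049757 - (611 + 5*((⅑)*41*(1 + √42))) = -2049757 - (611 + 5*(41/9 + 41*√42/9)) = -2049757 - (611 + (205/9 + 205*√42/9)) = -2049757 - (5704/9 + 205*√42/9) = -2049757 + (-5704/9 - 205*√42/9) = -18453517/9 - 205*√42/9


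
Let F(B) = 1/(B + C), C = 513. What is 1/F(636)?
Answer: 1149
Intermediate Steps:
F(B) = 1/(513 + B) (F(B) = 1/(B + 513) = 1/(513 + B))
1/F(636) = 1/(1/(513 + 636)) = 1/(1/1149) = 1149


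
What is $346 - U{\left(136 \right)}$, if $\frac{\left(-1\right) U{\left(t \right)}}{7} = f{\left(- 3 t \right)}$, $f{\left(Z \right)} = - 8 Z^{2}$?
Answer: $-9321638$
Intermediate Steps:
$U{\left(t \right)} = 504 t^{2}$ ($U{\left(t \right)} = - 7 \left(- 8 \left(- 3 t\right)^{2}\right) = - 7 \left(- 8 \cdot 9 t^{2}\right) = - 7 \left(- 72 t^{2}\right) = 504 t^{2}$)
$346 - U{\left(136 \right)} = 346 - 504 \cdot 136^{2} = 346 - 504 \cdot 18496 = 346 - 9321984 = -9321638$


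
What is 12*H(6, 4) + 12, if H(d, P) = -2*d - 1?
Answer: -144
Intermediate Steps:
H(d, P) = -1 - 2*d
12*H(6, 4) + 12 = 12*(-1 - 2*6) + 12 = 12*(-1 - 12) + 12 = 12*(-13) + 12 = -156 + 12 = -144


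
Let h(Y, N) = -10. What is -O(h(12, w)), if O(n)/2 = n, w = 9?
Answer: 20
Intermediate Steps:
O(n) = 2*n
-O(h(12, w)) = -2*(-10) = -1*(-20) = 20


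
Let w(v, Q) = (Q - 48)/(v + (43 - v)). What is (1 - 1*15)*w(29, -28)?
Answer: 1064/43 ≈ 24.744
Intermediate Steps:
w(v, Q) = -48/43 + Q/43 (w(v, Q) = (-48 + Q)/43 = (-48 + Q)*(1/43) = -48/43 + Q/43)
(1 - 1*15)*w(29, -28) = (1 - 1*15)*(-48/43 + (1/43)*(-28)) = (1 - 15)*(-48/43 - 28/43) = -14*(-76/43) = 1064/43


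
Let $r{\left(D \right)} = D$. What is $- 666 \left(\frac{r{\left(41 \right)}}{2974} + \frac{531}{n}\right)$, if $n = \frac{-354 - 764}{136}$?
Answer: $\frac{35751636909}{831233} \approx 43010.0$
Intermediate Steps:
$n = - \frac{559}{68}$ ($n = \left(-1118\right) \frac{1}{136} = - \frac{559}{68} \approx -8.2206$)
$- 666 \left(\frac{r{\left(41 \right)}}{2974} + \frac{531}{n}\right) = - 666 \left(\frac{41}{2974} + \frac{531}{- \frac{559}{68}}\right) = - 666 \left(41 \cdot \frac{1}{2974} + 531 \left(- \frac{68}{559}\right)\right) = - 666 \left(\frac{41}{2974} - \frac{36108}{559}\right) = \left(-666\right) \left(- \frac{107362273}{1662466}\right) = \frac{35751636909}{831233}$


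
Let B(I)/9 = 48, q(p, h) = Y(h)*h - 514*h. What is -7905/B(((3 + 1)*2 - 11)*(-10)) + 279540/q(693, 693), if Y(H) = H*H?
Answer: -19466272037/1063860336 ≈ -18.298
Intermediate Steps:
Y(H) = H**2
q(p, h) = h**3 - 514*h (q(p, h) = h**2*h - 514*h = h**3 - 514*h)
B(I) = 432 (B(I) = 9*48 = 432)
-7905/B(((3 + 1)*2 - 11)*(-10)) + 279540/q(693, 693) = -7905/432 + 279540/((693*(-514 + 693**2))) = -7905*1/432 + 279540/((693*(-514 + 480249))) = -2635/144 + 279540/((693*479735)) = -2635/144 + 279540/332456355 = -2635/144 + 279540*(1/332456355) = -2635/144 + 6212/7387919 = -19466272037/1063860336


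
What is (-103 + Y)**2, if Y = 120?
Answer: 289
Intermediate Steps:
(-103 + Y)**2 = (-103 + 120)**2 = 17**2 = 289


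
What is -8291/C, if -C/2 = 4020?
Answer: 8291/8040 ≈ 1.0312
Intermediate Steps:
C = -8040 (C = -2*4020 = -8040)
-8291/C = -8291/(-8040) = -8291*(-1/8040) = 8291/8040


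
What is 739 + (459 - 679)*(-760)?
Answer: 167939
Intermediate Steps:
739 + (459 - 679)*(-760) = 739 - 220*(-760) = 739 + 167200 = 167939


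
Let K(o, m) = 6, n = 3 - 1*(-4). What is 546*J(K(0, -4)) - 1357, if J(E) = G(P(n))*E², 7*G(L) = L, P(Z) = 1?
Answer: 1451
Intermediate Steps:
n = 7 (n = 3 + 4 = 7)
G(L) = L/7
J(E) = E²/7 (J(E) = ((⅐)*1)*E² = E²/7)
546*J(K(0, -4)) - 1357 = 546*((⅐)*6²) - 1357 = 546*((⅐)*36) - 1357 = 546*(36/7) - 1357 = 2808 - 1357 = 1451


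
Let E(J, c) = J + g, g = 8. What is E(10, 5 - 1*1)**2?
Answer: 324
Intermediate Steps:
E(J, c) = 8 + J (E(J, c) = J + 8 = 8 + J)
E(10, 5 - 1*1)**2 = (8 + 10)**2 = 18**2 = 324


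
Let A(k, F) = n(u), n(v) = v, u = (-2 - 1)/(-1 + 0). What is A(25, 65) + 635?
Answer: 638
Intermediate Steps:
u = 3 (u = -3/(-1) = -3*(-1) = 3)
A(k, F) = 3
A(25, 65) + 635 = 3 + 635 = 638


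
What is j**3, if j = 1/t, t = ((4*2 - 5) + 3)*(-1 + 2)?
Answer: 1/216 ≈ 0.0046296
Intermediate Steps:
t = 6 (t = ((8 - 5) + 3)*1 = (3 + 3)*1 = 6*1 = 6)
j = 1/6 ≈ 0.16667
j**3 = (1/6)**3 = 1/216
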